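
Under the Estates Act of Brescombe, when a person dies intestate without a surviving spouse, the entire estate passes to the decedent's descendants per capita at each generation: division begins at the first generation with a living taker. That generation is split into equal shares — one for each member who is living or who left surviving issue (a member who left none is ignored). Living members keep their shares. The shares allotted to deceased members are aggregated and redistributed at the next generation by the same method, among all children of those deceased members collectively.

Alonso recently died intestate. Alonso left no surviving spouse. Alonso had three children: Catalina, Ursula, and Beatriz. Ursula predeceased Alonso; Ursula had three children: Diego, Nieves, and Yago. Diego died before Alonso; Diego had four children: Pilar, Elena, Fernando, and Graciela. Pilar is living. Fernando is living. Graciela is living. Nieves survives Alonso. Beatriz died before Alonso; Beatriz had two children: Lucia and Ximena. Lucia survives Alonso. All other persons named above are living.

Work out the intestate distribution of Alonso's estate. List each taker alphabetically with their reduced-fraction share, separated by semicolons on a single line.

There is no surviving spouse, so the entire estate passes to Alonso's descendants per capita at each generation.
At generation 1 (Catalina, Ursula, Beatriz) there are 3 shares of (1)/3 = 1/3 each.
Living: Catalina — each takes 1/3.
Deceased: Ursula and Beatriz. Their combined 2/3 is pooled and carried to generation 2.
At generation 2 (Diego, Nieves, Yago, Lucia, Ximena) there are 5 shares of (2/3)/5 = 2/15 each.
Living: Nieves, Yago, Lucia, and Ximena — each takes 2/15.
Deceased: Diego. That 2/15 share is carried to generation 3.
At generation 3 (Pilar, Elena, Fernando, Graciela) there are 4 shares of (2/15)/4 = 1/30 each.
Living: Pilar, Elena, Fernando, and Graciela — each takes 1/30.

Catalina 1/3; Elena 1/30; Fernando 1/30; Graciela 1/30; Lucia 2/15; Nieves 2/15; Pilar 1/30; Ximena 2/15; Yago 2/15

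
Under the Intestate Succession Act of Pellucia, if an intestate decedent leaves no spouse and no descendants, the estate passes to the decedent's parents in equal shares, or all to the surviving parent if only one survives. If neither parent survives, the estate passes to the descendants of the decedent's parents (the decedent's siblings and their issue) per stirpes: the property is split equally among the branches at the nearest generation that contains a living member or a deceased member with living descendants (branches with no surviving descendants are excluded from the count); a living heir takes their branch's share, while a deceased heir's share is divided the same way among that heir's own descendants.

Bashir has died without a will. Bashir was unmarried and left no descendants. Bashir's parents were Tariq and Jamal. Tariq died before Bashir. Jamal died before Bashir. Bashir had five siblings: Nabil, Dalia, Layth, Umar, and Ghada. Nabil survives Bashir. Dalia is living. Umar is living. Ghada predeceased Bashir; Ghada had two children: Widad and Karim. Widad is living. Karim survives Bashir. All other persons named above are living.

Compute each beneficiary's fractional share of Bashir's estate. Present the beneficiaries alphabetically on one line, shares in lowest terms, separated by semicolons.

Dalia 1/5; Karim 1/10; Layth 1/5; Nabil 1/5; Umar 1/5; Widad 1/10

Neither parent survives and there are no descendants, so the estate passes to Bashir's siblings and their issue per stirpes.
The estate is divided into 5 equal shares of 1/5 among Nabil, Dalia, Layth, Umar, Ghada.
Nabil is living and takes 1/5.
Dalia is living and takes 1/5.
Layth is living and takes 1/5.
Umar is living and takes 1/5.
Ghada predeceased; the 1/5 allotted to Ghada's branch passes to Ghada's issue by representation.
The 1/5 is divided into 2 equal shares of 1/10 among Widad, Karim.
Widad is living and takes 1/10.
Karim is living and takes 1/10.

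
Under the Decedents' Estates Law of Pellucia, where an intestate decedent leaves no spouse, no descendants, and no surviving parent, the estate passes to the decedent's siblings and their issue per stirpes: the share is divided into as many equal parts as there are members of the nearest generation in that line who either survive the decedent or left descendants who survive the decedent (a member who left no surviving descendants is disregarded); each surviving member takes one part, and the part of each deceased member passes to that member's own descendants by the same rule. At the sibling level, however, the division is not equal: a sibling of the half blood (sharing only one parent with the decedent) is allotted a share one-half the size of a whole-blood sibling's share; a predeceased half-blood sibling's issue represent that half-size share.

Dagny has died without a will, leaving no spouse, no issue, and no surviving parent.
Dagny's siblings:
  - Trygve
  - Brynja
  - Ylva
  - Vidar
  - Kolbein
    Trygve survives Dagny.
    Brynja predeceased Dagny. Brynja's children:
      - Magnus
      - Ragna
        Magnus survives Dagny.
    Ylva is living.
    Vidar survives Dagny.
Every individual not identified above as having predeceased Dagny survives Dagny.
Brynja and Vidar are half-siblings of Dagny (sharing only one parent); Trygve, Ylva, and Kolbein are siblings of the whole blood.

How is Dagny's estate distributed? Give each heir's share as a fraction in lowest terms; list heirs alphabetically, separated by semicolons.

Kolbein 1/4; Magnus 1/16; Ragna 1/16; Trygve 1/4; Vidar 1/8; Ylva 1/4

No spouse, descendants, or parent survives, so the estate passes to Dagny's siblings per stirpes.
Half-blood siblings count for one-half the weight of whole-blood siblings at the initial division.
Dividing 1 in proportion to weights (total weight 4): Trygve (weight 1) → 1/4; Brynja (weight 1/2) → 1/8; Ylva (weight 1) → 1/4; Vidar (weight 1/2) → 1/8; Kolbein (weight 1) → 1/4.
Trygve is living and takes 1/4.
Brynja predeceased; the 1/8 allotted to Brynja's branch passes to Brynja's issue by representation.
The 1/8 is divided into 2 equal shares of 1/16 among Magnus, Ragna.
Magnus is living and takes 1/16.
Ragna is living and takes 1/16.
Ylva is living and takes 1/4.
Vidar is living and takes 1/8.
Kolbein is living and takes 1/4.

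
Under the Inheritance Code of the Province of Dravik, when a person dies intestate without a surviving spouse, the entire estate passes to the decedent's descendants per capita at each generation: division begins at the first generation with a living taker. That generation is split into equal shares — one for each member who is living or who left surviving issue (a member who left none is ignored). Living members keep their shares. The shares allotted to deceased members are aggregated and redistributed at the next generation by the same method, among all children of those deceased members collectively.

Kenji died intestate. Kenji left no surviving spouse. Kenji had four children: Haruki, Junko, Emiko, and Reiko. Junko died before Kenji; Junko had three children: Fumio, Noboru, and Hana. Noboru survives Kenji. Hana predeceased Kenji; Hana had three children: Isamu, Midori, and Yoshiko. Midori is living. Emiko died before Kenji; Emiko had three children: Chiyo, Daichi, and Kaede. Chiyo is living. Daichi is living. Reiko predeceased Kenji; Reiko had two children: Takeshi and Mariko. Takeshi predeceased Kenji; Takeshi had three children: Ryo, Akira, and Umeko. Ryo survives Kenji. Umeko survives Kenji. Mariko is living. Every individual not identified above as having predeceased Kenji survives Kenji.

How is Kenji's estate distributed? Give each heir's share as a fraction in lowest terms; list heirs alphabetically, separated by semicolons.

There is no surviving spouse, so the entire estate passes to Kenji's descendants per capita at each generation.
At generation 1 (Haruki, Junko, Emiko, Reiko) there are 4 shares of (1)/4 = 1/4 each.
Living: Haruki — each takes 1/4.
Deceased: Junko, Emiko, and Reiko. Their combined 3/4 is pooled and carried to generation 2.
At generation 2 (Fumio, Noboru, Hana, Chiyo, Daichi, Kaede, Takeshi, Mariko) there are 8 shares of (3/4)/8 = 3/32 each.
Living: Fumio, Noboru, Chiyo, Daichi, Kaede, and Mariko — each takes 3/32.
Deceased: Hana and Takeshi. Their combined 3/16 is pooled and carried to generation 3.
At generation 3 (Isamu, Midori, Yoshiko, Ryo, Akira, Umeko) there are 6 shares of (3/16)/6 = 1/32 each.
Living: Isamu, Midori, Yoshiko, Ryo, Akira, and Umeko — each takes 1/32.

Akira 1/32; Chiyo 3/32; Daichi 3/32; Fumio 3/32; Haruki 1/4; Isamu 1/32; Kaede 3/32; Mariko 3/32; Midori 1/32; Noboru 3/32; Ryo 1/32; Umeko 1/32; Yoshiko 1/32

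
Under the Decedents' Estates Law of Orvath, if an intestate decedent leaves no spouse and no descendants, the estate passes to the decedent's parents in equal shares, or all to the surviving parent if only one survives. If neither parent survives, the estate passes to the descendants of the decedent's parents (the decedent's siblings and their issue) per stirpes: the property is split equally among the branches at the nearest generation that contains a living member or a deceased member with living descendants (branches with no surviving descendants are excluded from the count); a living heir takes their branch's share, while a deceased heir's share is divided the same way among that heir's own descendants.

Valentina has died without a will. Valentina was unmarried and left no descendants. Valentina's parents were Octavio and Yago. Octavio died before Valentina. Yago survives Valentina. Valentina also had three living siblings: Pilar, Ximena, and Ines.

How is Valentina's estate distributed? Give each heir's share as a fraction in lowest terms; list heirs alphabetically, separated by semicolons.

Only one parent, Yago, survives, so Yago takes the entire estate. The siblings take nothing because a surviving parent has priority.

Yago 1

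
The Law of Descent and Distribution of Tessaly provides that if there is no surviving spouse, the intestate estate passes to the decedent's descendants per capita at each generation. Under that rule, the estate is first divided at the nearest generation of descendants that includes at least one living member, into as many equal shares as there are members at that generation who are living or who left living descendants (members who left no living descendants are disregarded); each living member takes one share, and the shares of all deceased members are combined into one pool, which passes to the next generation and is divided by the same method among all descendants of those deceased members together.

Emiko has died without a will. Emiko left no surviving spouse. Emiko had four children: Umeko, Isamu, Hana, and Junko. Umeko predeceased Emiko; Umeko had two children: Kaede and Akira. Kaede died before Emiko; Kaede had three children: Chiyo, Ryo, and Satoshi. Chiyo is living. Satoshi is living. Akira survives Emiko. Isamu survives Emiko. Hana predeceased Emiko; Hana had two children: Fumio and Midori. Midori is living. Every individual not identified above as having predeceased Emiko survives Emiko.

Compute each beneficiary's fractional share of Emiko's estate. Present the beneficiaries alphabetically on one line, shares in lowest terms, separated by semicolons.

There is no surviving spouse, so the entire estate passes to Emiko's descendants per capita at each generation.
At generation 1 (Umeko, Isamu, Hana, Junko) there are 4 shares of (1)/4 = 1/4 each.
Living: Isamu and Junko — each takes 1/4.
Deceased: Umeko and Hana. Their combined 1/2 is pooled and carried to generation 2.
At generation 2 (Kaede, Akira, Fumio, Midori) there are 4 shares of (1/2)/4 = 1/8 each.
Living: Akira, Fumio, and Midori — each takes 1/8.
Deceased: Kaede. That 1/8 share is carried to generation 3.
At generation 3 (Chiyo, Ryo, Satoshi) there are 3 shares of (1/8)/3 = 1/24 each.
Living: Chiyo, Ryo, and Satoshi — each takes 1/24.

Akira 1/8; Chiyo 1/24; Fumio 1/8; Isamu 1/4; Junko 1/4; Midori 1/8; Ryo 1/24; Satoshi 1/24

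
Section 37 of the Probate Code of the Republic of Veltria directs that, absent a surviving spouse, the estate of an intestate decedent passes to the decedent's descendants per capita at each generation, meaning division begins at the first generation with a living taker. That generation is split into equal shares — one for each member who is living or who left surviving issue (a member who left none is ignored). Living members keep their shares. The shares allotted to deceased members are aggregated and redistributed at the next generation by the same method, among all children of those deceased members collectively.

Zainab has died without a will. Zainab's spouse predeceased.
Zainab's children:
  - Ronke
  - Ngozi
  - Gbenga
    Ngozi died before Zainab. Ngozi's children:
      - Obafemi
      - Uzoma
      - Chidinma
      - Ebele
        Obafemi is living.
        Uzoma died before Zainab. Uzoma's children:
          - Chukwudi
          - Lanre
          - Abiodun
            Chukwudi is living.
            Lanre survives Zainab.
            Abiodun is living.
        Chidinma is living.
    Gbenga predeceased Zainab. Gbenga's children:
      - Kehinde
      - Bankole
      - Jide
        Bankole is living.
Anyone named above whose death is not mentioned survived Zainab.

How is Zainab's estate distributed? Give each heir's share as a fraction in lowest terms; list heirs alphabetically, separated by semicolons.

Abiodun 2/63; Bankole 2/21; Chidinma 2/21; Chukwudi 2/63; Ebele 2/21; Jide 2/21; Kehinde 2/21; Lanre 2/63; Obafemi 2/21; Ronke 1/3

There is no surviving spouse, so the entire estate passes to Zainab's descendants per capita at each generation.
At generation 1 (Ronke, Ngozi, Gbenga) there are 3 shares of (1)/3 = 1/3 each.
Living: Ronke — each takes 1/3.
Deceased: Ngozi and Gbenga. Their combined 2/3 is pooled and carried to generation 2.
At generation 2 (Obafemi, Uzoma, Chidinma, Ebele, Kehinde, Bankole, Jide) there are 7 shares of (2/3)/7 = 2/21 each.
Living: Obafemi, Chidinma, Ebele, Kehinde, Bankole, and Jide — each takes 2/21.
Deceased: Uzoma. That 2/21 share is carried to generation 3.
At generation 3 (Chukwudi, Lanre, Abiodun) there are 3 shares of (2/21)/3 = 2/63 each.
Living: Chukwudi, Lanre, and Abiodun — each takes 2/63.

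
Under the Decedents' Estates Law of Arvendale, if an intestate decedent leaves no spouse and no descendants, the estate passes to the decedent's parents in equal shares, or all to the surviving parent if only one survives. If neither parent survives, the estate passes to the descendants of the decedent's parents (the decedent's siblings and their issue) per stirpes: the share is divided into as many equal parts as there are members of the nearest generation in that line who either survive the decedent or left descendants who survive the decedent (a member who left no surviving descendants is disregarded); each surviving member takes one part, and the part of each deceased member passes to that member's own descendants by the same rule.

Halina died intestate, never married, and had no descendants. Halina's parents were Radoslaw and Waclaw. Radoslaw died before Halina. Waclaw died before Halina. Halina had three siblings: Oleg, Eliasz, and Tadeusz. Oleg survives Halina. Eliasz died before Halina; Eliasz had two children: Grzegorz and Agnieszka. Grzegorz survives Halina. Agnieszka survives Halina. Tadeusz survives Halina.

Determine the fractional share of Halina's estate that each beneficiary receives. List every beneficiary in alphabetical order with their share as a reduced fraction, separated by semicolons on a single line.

Neither parent survives and there are no descendants, so the estate passes to Halina's siblings and their issue per stirpes.
The estate is divided into 3 equal shares of 1/3 among Oleg, Eliasz, Tadeusz.
Oleg is living and takes 1/3.
Eliasz predeceased; the 1/3 allotted to Eliasz's branch passes to Eliasz's issue by representation.
The 1/3 is divided into 2 equal shares of 1/6 among Grzegorz, Agnieszka.
Grzegorz is living and takes 1/6.
Agnieszka is living and takes 1/6.
Tadeusz is living and takes 1/3.

Agnieszka 1/6; Grzegorz 1/6; Oleg 1/3; Tadeusz 1/3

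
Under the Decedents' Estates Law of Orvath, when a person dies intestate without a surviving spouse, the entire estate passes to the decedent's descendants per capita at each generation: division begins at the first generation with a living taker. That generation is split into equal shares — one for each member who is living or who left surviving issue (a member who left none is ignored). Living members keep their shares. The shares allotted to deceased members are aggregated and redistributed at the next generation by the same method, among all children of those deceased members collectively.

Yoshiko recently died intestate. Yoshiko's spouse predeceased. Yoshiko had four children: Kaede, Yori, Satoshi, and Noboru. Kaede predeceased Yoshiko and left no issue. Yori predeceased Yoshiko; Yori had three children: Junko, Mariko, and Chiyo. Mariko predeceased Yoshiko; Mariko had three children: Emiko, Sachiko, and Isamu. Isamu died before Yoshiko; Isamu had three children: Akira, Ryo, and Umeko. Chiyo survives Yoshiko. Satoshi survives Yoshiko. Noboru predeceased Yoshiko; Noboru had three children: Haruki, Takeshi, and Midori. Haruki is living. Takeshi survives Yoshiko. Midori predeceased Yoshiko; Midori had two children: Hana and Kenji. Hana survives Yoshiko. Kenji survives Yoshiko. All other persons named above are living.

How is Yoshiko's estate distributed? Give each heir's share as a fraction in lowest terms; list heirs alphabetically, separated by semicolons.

There is no surviving spouse, so the entire estate passes to Yoshiko's descendants per capita at each generation.
At generation 1 (Yori, Satoshi, Noboru) there are 3 shares of (1)/3 = 1/3 each.
Living: Satoshi — each takes 1/3.
Deceased: Yori and Noboru. Their combined 2/3 is pooled and carried to generation 2.
At generation 2 (Junko, Mariko, Chiyo, Haruki, Takeshi, Midori) there are 6 shares of (2/3)/6 = 1/9 each.
Living: Junko, Chiyo, Haruki, and Takeshi — each takes 1/9.
Deceased: Mariko and Midori. Their combined 2/9 is pooled and carried to generation 3.
At generation 3 (Emiko, Sachiko, Isamu, Hana, Kenji) there are 5 shares of (2/9)/5 = 2/45 each.
Living: Emiko, Sachiko, Hana, and Kenji — each takes 2/45.
Deceased: Isamu. That 2/45 share is carried to generation 4.
At generation 4 (Akira, Ryo, Umeko) there are 3 shares of (2/45)/3 = 2/135 each.
Living: Akira, Ryo, and Umeko — each takes 2/135.

Akira 2/135; Chiyo 1/9; Emiko 2/45; Hana 2/45; Haruki 1/9; Junko 1/9; Kenji 2/45; Ryo 2/135; Sachiko 2/45; Satoshi 1/3; Takeshi 1/9; Umeko 2/135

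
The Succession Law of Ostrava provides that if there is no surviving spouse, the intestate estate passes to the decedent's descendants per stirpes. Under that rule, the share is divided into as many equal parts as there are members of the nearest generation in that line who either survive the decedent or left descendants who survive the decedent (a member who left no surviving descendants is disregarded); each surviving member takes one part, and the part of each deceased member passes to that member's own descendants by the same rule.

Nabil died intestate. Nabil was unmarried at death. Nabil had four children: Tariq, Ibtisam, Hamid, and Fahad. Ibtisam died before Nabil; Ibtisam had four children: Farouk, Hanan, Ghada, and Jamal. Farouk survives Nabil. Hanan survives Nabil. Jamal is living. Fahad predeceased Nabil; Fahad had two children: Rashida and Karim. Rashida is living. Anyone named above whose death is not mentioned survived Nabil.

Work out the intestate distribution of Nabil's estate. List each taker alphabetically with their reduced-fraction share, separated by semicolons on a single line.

There is no surviving spouse, so the entire estate passes to Nabil's descendants per stirpes.
The estate is divided into 4 equal shares of 1/4 among Tariq, Ibtisam, Hamid, Fahad.
Tariq is living and takes 1/4.
Ibtisam predeceased; the 1/4 allotted to Ibtisam's branch passes to Ibtisam's issue by representation.
The 1/4 is divided into 4 equal shares of 1/16 among Farouk, Hanan, Ghada, Jamal.
Farouk is living and takes 1/16.
Hanan is living and takes 1/16.
Ghada is living and takes 1/16.
Jamal is living and takes 1/16.
Hamid is living and takes 1/4.
Fahad predeceased; the 1/4 allotted to Fahad's branch passes to Fahad's issue by representation.
The 1/4 is divided into 2 equal shares of 1/8 among Rashida, Karim.
Rashida is living and takes 1/8.
Karim is living and takes 1/8.

Farouk 1/16; Ghada 1/16; Hamid 1/4; Hanan 1/16; Jamal 1/16; Karim 1/8; Rashida 1/8; Tariq 1/4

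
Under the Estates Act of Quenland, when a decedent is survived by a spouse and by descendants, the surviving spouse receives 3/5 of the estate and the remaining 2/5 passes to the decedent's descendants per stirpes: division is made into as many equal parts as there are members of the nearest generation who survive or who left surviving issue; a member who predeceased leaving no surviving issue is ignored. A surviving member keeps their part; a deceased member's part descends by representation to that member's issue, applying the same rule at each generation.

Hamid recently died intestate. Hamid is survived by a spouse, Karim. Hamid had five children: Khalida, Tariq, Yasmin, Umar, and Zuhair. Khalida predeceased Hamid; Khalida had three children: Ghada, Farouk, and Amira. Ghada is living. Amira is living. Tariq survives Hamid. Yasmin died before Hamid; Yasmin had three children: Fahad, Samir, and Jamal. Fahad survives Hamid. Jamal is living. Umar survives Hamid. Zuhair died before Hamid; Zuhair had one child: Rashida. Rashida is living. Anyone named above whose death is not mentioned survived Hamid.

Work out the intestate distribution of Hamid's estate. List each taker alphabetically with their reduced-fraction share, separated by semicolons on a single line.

Karim, as surviving spouse, takes 3/5.
The remaining 2/5 passes to Hamid's descendants per stirpes.
The 2/5 is divided into 5 equal shares of 2/25 among Khalida, Tariq, Yasmin, Umar, Zuhair.
Khalida predeceased; the 2/25 allotted to Khalida's branch passes to Khalida's issue by representation.
The 2/25 is divided into 3 equal shares of 2/75 among Ghada, Farouk, Amira.
Ghada is living and takes 2/75.
Farouk is living and takes 2/75.
Amira is living and takes 2/75.
Tariq is living and takes 2/25.
Yasmin predeceased; the 2/25 allotted to Yasmin's branch passes to Yasmin's issue by representation.
The 2/25 is divided into 3 equal shares of 2/75 among Fahad, Samir, Jamal.
Fahad is living and takes 2/75.
Samir is living and takes 2/75.
Jamal is living and takes 2/75.
Umar is living and takes 2/25.
Zuhair predeceased; the 2/25 allotted to Zuhair's branch passes to Zuhair's issue by representation.
Rashida is the sole taker at this level and receives the full 2/25.

Amira 2/75; Fahad 2/75; Farouk 2/75; Ghada 2/75; Jamal 2/75; Karim 3/5; Rashida 2/25; Samir 2/75; Tariq 2/25; Umar 2/25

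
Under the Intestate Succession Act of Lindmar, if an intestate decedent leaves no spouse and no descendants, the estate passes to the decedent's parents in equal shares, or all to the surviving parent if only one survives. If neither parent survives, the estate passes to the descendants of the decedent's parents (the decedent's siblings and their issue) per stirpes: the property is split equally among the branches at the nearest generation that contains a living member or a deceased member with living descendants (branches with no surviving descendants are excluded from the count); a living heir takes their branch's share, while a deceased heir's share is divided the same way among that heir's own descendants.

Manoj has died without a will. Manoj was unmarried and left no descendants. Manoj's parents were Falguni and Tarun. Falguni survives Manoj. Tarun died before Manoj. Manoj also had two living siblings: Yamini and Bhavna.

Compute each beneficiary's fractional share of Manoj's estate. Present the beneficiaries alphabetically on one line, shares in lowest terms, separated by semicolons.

Falguni 1

Only one parent, Falguni, survives, so Falguni takes the entire estate. The siblings take nothing because a surviving parent has priority.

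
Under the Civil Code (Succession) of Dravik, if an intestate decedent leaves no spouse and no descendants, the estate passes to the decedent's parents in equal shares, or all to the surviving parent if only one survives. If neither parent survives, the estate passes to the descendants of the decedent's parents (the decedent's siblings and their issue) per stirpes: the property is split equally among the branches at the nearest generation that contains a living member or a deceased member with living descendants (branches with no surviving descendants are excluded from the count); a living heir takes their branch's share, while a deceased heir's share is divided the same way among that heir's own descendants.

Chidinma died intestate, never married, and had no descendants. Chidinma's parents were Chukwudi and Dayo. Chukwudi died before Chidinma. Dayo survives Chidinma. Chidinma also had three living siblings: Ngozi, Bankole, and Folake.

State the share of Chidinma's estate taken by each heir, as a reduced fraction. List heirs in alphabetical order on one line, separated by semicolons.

Dayo 1

Only one parent, Dayo, survives, so Dayo takes the entire estate. The siblings take nothing because a surviving parent has priority.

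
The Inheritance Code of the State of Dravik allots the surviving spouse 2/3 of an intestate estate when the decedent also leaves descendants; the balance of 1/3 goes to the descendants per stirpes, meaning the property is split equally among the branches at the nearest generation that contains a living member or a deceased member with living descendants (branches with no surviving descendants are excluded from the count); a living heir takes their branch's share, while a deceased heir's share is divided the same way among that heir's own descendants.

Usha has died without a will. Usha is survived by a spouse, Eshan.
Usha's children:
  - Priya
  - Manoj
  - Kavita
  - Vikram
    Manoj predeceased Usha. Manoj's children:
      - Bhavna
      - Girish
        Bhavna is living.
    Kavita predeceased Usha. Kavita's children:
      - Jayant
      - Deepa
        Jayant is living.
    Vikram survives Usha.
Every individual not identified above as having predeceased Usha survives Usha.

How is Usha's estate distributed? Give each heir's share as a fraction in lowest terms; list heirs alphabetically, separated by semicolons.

Eshan, as surviving spouse, takes 2/3.
The remaining 1/3 passes to Usha's descendants per stirpes.
The 1/3 is divided into 4 equal shares of 1/12 among Priya, Manoj, Kavita, Vikram.
Priya is living and takes 1/12.
Manoj predeceased; the 1/12 allotted to Manoj's branch passes to Manoj's issue by representation.
The 1/12 is divided into 2 equal shares of 1/24 among Bhavna, Girish.
Bhavna is living and takes 1/24.
Girish is living and takes 1/24.
Kavita predeceased; the 1/12 allotted to Kavita's branch passes to Kavita's issue by representation.
The 1/12 is divided into 2 equal shares of 1/24 among Jayant, Deepa.
Jayant is living and takes 1/24.
Deepa is living and takes 1/24.
Vikram is living and takes 1/12.

Bhavna 1/24; Deepa 1/24; Eshan 2/3; Girish 1/24; Jayant 1/24; Priya 1/12; Vikram 1/12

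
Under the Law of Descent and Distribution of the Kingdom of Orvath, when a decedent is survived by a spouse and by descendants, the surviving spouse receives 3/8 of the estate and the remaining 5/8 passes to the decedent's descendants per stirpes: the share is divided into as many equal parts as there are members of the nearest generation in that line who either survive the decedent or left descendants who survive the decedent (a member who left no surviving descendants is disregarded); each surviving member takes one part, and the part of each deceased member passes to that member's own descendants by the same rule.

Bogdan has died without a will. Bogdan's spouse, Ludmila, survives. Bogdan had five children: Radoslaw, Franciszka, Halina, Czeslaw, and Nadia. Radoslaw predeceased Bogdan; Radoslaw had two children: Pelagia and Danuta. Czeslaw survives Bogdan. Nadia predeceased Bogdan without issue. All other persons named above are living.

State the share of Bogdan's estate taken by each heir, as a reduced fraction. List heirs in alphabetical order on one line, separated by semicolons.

Ludmila, as surviving spouse, takes 3/8.
The remaining 5/8 passes to Bogdan's descendants per stirpes.
Nadia left no surviving issue, so that branch lapses and is disregarded.
The 5/8 is divided into 4 equal shares of 5/32 among Radoslaw, Franciszka, Halina, Czeslaw.
Radoslaw predeceased; the 5/32 allotted to Radoslaw's branch passes to Radoslaw's issue by representation.
The 5/32 is divided into 2 equal shares of 5/64 among Pelagia, Danuta.
Pelagia is living and takes 5/64.
Danuta is living and takes 5/64.
Franciszka is living and takes 5/32.
Halina is living and takes 5/32.
Czeslaw is living and takes 5/32.

Czeslaw 5/32; Danuta 5/64; Franciszka 5/32; Halina 5/32; Ludmila 3/8; Pelagia 5/64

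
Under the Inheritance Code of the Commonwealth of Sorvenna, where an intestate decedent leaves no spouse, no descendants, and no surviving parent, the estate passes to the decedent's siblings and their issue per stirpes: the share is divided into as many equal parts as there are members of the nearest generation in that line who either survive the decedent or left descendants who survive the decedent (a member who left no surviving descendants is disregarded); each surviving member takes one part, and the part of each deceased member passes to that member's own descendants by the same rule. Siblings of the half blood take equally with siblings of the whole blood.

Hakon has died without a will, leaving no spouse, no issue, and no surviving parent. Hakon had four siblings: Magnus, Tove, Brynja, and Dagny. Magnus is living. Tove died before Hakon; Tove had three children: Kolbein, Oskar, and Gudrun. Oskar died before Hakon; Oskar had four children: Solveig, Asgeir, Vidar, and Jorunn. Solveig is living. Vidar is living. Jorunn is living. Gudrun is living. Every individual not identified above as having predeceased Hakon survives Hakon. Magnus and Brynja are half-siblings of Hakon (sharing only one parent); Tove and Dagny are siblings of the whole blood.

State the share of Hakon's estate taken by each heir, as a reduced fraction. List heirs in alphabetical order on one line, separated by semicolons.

No spouse, descendants, or parent survives, so the estate passes to Hakon's siblings per stirpes.
Half-blood and whole-blood siblings take equally under the stated rule.
The estate is divided into 4 equal shares of 1/4 among Magnus, Tove, Brynja, Dagny.
Magnus is living and takes 1/4.
Tove predeceased; the 1/4 allotted to Tove's branch passes to Tove's issue by representation.
The 1/4 is divided into 3 equal shares of 1/12 among Kolbein, Oskar, Gudrun.
Kolbein is living and takes 1/12.
Oskar predeceased; the 1/12 allotted to Oskar's branch passes to Oskar's issue by representation.
The 1/12 is divided into 4 equal shares of 1/48 among Solveig, Asgeir, Vidar, Jorunn.
Solveig is living and takes 1/48.
Asgeir is living and takes 1/48.
Vidar is living and takes 1/48.
Jorunn is living and takes 1/48.
Gudrun is living and takes 1/12.
Brynja is living and takes 1/4.
Dagny is living and takes 1/4.

Asgeir 1/48; Brynja 1/4; Dagny 1/4; Gudrun 1/12; Jorunn 1/48; Kolbein 1/12; Magnus 1/4; Solveig 1/48; Vidar 1/48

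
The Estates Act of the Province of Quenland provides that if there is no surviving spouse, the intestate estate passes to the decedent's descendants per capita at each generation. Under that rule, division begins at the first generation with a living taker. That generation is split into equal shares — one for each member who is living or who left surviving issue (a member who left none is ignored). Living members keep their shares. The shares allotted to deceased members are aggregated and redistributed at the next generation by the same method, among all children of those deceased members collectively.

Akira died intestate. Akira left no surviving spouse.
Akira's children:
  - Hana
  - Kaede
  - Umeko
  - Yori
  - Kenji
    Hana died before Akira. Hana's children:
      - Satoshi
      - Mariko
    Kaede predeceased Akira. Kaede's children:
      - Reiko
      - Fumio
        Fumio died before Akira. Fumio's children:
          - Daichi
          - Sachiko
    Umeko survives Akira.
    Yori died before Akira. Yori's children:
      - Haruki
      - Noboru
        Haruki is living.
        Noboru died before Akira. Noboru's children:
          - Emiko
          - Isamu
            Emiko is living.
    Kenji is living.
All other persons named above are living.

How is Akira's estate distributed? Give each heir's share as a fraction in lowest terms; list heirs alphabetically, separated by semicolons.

There is no surviving spouse, so the entire estate passes to Akira's descendants per capita at each generation.
At generation 1 (Hana, Kaede, Umeko, Yori, Kenji) there are 5 shares of (1)/5 = 1/5 each.
Living: Umeko and Kenji — each takes 1/5.
Deceased: Hana, Kaede, and Yori. Their combined 3/5 is pooled and carried to generation 2.
At generation 2 (Satoshi, Mariko, Reiko, Fumio, Haruki, Noboru) there are 6 shares of (3/5)/6 = 1/10 each.
Living: Satoshi, Mariko, Reiko, and Haruki — each takes 1/10.
Deceased: Fumio and Noboru. Their combined 1/5 is pooled and carried to generation 3.
At generation 3 (Daichi, Sachiko, Emiko, Isamu) there are 4 shares of (1/5)/4 = 1/20 each.
Living: Daichi, Sachiko, Emiko, and Isamu — each takes 1/20.

Daichi 1/20; Emiko 1/20; Haruki 1/10; Isamu 1/20; Kenji 1/5; Mariko 1/10; Reiko 1/10; Sachiko 1/20; Satoshi 1/10; Umeko 1/5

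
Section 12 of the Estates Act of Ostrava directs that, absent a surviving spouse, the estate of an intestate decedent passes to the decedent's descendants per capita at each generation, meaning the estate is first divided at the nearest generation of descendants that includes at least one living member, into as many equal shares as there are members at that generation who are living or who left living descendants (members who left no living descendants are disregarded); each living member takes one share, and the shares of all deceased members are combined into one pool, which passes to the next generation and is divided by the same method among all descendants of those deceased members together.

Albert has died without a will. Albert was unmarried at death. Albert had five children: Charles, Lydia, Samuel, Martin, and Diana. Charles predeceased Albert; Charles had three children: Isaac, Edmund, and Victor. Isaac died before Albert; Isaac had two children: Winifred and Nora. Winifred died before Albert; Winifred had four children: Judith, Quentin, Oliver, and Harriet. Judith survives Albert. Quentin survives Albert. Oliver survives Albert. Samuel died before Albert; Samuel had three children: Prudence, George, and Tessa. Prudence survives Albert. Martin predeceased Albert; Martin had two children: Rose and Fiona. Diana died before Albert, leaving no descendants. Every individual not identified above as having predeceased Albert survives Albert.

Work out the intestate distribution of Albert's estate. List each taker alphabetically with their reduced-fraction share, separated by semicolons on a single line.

There is no surviving spouse, so the entire estate passes to Albert's descendants per capita at each generation.
At generation 1 (Charles, Lydia, Samuel, Martin) there are 4 shares of (1)/4 = 1/4 each.
Living: Lydia — each takes 1/4.
Deceased: Charles, Samuel, and Martin. Their combined 3/4 is pooled and carried to generation 2.
At generation 2 (Isaac, Edmund, Victor, Prudence, George, Tessa, Rose, Fiona) there are 8 shares of (3/4)/8 = 3/32 each.
Living: Edmund, Victor, Prudence, George, Tessa, Rose, and Fiona — each takes 3/32.
Deceased: Isaac. That 3/32 share is carried to generation 3.
At generation 3 (Winifred, Nora) there are 2 shares of (3/32)/2 = 3/64 each.
Living: Nora — each takes 3/64.
Deceased: Winifred. That 3/64 share is carried to generation 4.
At generation 4 (Judith, Quentin, Oliver, Harriet) there are 4 shares of (3/64)/4 = 3/256 each.
Living: Judith, Quentin, Oliver, and Harriet — each takes 3/256.

Edmund 3/32; Fiona 3/32; George 3/32; Harriet 3/256; Judith 3/256; Lydia 1/4; Nora 3/64; Oliver 3/256; Prudence 3/32; Quentin 3/256; Rose 3/32; Tessa 3/32; Victor 3/32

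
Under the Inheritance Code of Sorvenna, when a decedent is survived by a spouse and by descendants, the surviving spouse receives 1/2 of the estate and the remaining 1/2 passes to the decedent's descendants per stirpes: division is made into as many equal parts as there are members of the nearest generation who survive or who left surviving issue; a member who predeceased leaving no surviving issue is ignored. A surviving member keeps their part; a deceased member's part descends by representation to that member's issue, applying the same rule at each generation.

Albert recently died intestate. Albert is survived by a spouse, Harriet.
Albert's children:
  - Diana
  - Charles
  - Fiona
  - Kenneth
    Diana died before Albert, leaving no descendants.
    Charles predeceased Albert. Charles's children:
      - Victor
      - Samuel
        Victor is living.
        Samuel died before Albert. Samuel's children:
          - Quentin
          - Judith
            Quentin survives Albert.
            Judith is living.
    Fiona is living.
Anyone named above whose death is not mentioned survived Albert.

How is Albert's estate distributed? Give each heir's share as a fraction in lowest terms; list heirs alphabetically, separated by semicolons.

Harriet, as surviving spouse, takes 1/2.
The remaining 1/2 passes to Albert's descendants per stirpes.
Diana left no surviving issue, so that branch lapses and is disregarded.
The 1/2 is divided into 3 equal shares of 1/6 among Charles, Fiona, Kenneth.
Charles predeceased; the 1/6 allotted to Charles's branch passes to Charles's issue by representation.
The 1/6 is divided into 2 equal shares of 1/12 among Victor, Samuel.
Victor is living and takes 1/12.
Samuel predeceased; the 1/12 allotted to Samuel's branch passes to Samuel's issue by representation.
The 1/12 is divided into 2 equal shares of 1/24 among Quentin, Judith.
Quentin is living and takes 1/24.
Judith is living and takes 1/24.
Fiona is living and takes 1/6.
Kenneth is living and takes 1/6.

Fiona 1/6; Harriet 1/2; Judith 1/24; Kenneth 1/6; Quentin 1/24; Victor 1/12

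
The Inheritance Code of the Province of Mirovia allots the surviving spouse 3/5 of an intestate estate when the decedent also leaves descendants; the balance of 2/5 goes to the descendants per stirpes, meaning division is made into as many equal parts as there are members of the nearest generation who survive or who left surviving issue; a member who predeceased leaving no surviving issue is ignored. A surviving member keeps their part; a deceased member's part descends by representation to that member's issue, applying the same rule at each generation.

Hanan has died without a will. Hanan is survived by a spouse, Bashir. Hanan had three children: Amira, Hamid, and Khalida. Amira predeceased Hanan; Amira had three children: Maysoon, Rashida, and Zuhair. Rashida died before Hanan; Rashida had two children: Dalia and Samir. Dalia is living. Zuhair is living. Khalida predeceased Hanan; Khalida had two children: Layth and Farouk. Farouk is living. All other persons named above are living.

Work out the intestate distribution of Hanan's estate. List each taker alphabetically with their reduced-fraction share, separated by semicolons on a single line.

Bashir 3/5; Dalia 1/45; Farouk 1/15; Hamid 2/15; Layth 1/15; Maysoon 2/45; Samir 1/45; Zuhair 2/45

Bashir, as surviving spouse, takes 3/5.
The remaining 2/5 passes to Hanan's descendants per stirpes.
The 2/5 is divided into 3 equal shares of 2/15 among Amira, Hamid, Khalida.
Amira predeceased; the 2/15 allotted to Amira's branch passes to Amira's issue by representation.
The 2/15 is divided into 3 equal shares of 2/45 among Maysoon, Rashida, Zuhair.
Maysoon is living and takes 2/45.
Rashida predeceased; the 2/45 allotted to Rashida's branch passes to Rashida's issue by representation.
The 2/45 is divided into 2 equal shares of 1/45 among Dalia, Samir.
Dalia is living and takes 1/45.
Samir is living and takes 1/45.
Zuhair is living and takes 2/45.
Hamid is living and takes 2/15.
Khalida predeceased; the 2/15 allotted to Khalida's branch passes to Khalida's issue by representation.
The 2/15 is divided into 2 equal shares of 1/15 among Layth, Farouk.
Layth is living and takes 1/15.
Farouk is living and takes 1/15.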